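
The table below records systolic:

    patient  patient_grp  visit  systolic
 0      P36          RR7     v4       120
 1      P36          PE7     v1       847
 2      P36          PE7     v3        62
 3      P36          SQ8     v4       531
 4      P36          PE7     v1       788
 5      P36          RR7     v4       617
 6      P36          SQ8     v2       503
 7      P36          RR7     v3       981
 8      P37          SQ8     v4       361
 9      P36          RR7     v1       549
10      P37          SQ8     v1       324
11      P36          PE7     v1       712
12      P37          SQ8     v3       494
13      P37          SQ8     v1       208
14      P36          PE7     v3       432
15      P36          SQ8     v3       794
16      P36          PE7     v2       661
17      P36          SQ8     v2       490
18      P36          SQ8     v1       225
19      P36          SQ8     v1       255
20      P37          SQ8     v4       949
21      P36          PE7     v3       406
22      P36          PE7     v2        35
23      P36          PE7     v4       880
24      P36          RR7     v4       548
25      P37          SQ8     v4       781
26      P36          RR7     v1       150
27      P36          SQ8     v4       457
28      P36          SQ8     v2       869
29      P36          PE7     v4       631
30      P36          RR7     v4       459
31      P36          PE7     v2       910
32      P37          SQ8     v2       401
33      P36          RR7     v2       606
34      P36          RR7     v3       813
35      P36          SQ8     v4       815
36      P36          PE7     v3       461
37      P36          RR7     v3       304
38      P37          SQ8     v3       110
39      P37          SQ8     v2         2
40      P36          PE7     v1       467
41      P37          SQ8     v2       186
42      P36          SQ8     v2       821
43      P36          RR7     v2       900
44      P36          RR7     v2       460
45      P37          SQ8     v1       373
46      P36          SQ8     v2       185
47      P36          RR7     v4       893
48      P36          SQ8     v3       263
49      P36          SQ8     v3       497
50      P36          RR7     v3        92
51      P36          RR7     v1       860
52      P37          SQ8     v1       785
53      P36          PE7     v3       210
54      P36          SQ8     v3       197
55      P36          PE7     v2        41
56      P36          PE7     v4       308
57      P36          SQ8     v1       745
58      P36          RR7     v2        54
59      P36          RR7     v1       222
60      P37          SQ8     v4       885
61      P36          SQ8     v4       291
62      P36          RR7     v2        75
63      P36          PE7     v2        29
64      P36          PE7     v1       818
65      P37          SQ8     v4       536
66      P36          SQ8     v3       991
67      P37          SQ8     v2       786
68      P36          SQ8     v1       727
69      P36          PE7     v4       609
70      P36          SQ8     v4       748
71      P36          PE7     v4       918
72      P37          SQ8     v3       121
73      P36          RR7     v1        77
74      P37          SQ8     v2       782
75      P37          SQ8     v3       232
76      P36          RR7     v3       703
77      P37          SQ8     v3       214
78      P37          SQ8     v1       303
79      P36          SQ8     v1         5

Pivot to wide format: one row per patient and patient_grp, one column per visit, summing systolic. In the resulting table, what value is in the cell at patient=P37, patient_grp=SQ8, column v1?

1993

Rows with patient=P37, patient_grp=SQ8 and visit=v1: systolic values are 324, 208, 373, 785, 303.
324 + 208 + 373 + 785 + 303 = 1993.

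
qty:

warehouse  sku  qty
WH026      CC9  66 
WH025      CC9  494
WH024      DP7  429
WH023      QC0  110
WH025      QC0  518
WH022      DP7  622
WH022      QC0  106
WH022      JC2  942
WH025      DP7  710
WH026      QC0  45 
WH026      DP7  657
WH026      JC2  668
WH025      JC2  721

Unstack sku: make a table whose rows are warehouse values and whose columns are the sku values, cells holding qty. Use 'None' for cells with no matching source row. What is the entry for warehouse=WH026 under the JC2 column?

668

The long row with warehouse=WH026, sku=JC2 has qty=668.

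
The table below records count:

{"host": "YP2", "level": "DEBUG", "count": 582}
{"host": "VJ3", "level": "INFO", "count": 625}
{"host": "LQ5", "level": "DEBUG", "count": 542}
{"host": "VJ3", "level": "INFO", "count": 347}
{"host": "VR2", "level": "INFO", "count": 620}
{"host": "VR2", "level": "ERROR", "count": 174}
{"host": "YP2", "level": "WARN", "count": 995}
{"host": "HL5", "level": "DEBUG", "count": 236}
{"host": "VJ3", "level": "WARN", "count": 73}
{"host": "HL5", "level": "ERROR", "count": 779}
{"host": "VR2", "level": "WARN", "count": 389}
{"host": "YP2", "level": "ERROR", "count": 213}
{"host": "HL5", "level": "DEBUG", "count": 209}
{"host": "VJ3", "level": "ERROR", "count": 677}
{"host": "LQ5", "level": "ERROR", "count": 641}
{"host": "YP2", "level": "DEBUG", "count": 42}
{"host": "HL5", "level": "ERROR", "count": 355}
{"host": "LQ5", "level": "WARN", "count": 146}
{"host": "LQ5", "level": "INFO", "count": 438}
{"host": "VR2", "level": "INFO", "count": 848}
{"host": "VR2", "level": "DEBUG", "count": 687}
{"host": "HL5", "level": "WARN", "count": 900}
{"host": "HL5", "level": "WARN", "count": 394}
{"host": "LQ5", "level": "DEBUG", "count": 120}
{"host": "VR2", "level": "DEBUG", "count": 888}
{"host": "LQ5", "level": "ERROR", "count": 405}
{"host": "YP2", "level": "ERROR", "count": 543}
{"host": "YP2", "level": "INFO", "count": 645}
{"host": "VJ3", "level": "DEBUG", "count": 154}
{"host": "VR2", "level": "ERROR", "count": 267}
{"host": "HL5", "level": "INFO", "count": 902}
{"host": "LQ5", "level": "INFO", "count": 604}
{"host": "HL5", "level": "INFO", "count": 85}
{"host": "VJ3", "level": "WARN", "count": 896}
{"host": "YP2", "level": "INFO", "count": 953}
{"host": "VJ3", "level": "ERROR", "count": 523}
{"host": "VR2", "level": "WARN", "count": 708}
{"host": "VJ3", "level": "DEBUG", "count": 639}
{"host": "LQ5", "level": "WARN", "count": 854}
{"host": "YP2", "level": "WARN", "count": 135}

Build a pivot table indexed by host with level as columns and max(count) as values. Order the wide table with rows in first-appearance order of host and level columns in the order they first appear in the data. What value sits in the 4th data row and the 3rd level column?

With rows in first-appearance order of host, row 4 is host=VR2. level columns in first-appearance order: DEBUG, INFO, ERROR, WARN; column 3 is ERROR.
Long rows with host=VR2, level=ERROR: max(174, 267) = 267.

267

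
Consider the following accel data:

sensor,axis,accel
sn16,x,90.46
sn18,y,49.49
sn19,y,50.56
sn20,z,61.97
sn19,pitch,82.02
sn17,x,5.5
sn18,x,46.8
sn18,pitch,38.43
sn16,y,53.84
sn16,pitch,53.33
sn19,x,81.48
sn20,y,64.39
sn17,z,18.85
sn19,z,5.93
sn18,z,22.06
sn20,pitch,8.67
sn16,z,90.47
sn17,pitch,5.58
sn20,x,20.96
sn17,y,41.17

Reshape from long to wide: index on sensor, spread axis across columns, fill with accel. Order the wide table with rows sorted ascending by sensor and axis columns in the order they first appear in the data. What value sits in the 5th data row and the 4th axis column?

8.67

With rows sorted ascending by sensor, row 5 is sensor=sn20. axis columns in first-appearance order: x, y, z, pitch; column 4 is pitch.
Long rows with sensor=sn20, axis=pitch: accel = 8.67.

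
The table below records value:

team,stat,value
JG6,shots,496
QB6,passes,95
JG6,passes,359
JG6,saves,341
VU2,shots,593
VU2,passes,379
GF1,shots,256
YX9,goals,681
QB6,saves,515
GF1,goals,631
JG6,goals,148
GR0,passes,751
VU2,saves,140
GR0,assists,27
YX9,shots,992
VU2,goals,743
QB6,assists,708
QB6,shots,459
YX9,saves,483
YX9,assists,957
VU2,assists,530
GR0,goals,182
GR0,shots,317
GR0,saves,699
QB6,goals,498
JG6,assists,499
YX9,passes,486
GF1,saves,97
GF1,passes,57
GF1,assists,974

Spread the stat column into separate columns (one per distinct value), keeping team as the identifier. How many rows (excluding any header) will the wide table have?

6

6 distinct team values → 6 rows.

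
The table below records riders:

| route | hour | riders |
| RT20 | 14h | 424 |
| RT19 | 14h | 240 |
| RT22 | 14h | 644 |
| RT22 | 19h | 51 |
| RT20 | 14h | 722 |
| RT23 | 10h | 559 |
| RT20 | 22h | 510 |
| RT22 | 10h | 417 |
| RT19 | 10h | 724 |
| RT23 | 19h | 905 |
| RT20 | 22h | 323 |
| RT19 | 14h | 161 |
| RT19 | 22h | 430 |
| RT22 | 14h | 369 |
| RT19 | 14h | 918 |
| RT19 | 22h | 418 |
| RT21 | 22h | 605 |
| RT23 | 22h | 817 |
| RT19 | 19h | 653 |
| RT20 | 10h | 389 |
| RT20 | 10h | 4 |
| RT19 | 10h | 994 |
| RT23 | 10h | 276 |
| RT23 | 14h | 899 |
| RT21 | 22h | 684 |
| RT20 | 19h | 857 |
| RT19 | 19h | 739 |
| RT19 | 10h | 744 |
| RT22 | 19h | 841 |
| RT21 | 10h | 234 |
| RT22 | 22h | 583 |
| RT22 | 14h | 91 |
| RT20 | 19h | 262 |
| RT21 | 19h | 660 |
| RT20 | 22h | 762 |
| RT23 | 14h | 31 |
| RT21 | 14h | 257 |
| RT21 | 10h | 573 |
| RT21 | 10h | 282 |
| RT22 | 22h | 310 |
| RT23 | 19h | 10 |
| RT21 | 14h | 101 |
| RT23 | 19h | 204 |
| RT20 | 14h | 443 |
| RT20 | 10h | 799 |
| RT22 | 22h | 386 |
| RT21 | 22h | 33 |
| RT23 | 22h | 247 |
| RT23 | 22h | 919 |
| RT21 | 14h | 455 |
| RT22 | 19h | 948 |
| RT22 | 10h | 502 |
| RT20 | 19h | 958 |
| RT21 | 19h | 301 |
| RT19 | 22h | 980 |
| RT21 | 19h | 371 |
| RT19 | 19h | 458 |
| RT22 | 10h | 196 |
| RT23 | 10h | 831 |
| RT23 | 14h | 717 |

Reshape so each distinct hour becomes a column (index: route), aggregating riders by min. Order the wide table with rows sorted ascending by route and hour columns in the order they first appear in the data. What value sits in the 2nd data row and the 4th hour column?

323

With rows sorted ascending by route, row 2 is route=RT20. hour columns in first-appearance order: 14h, 19h, 10h, 22h; column 4 is 22h.
Long rows with route=RT20, hour=22h: min(510, 323, 762) = 323.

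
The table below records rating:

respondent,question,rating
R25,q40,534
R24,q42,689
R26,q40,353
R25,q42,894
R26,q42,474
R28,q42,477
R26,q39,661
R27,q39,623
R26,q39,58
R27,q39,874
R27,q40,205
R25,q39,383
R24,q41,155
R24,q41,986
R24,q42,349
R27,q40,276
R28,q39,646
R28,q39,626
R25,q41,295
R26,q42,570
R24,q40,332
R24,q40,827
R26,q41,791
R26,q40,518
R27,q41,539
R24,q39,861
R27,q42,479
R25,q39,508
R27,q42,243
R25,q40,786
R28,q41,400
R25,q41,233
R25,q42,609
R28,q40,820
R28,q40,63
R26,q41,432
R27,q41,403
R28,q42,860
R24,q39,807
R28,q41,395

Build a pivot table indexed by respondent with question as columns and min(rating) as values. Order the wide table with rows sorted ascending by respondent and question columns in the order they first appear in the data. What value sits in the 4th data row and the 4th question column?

403

With rows sorted ascending by respondent, row 4 is respondent=R27. question columns in first-appearance order: q40, q42, q39, q41; column 4 is q41.
Long rows with respondent=R27, question=q41: min(539, 403) = 403.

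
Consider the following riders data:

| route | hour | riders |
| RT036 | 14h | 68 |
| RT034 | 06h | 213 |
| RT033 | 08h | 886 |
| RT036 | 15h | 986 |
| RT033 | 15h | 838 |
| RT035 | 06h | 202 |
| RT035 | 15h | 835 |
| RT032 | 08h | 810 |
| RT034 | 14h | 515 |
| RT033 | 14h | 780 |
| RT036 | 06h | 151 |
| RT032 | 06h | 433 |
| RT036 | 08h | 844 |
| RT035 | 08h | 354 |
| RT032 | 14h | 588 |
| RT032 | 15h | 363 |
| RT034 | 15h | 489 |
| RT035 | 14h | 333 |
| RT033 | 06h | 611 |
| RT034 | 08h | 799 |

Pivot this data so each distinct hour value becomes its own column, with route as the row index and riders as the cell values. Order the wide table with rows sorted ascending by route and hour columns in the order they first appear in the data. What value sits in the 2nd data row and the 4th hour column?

838

With rows sorted ascending by route, row 2 is route=RT033. hour columns in first-appearance order: 14h, 06h, 08h, 15h; column 4 is 15h.
Long rows with route=RT033, hour=15h: riders = 838.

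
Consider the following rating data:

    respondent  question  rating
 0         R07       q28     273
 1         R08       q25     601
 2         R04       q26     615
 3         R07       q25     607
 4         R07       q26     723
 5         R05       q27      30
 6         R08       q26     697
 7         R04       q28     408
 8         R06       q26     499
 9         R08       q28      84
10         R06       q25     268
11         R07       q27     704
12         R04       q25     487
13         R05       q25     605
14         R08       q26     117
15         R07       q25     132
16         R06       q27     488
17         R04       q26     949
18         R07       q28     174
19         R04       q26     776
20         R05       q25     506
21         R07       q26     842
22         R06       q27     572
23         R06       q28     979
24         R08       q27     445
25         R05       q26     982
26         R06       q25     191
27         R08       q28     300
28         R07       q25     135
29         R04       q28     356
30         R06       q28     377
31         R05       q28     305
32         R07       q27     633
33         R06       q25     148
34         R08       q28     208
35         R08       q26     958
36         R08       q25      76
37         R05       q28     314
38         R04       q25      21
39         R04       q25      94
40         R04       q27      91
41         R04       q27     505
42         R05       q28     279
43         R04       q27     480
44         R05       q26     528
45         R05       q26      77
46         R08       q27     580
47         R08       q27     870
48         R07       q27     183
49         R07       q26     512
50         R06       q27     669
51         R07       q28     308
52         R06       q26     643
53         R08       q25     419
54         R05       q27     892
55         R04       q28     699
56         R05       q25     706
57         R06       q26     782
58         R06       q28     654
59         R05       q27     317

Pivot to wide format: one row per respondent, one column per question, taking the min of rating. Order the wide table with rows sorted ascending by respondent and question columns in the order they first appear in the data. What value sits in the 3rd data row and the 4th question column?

488

With rows sorted ascending by respondent, row 3 is respondent=R06. question columns in first-appearance order: q28, q25, q26, q27; column 4 is q27.
Long rows with respondent=R06, question=q27: min(488, 572, 669) = 488.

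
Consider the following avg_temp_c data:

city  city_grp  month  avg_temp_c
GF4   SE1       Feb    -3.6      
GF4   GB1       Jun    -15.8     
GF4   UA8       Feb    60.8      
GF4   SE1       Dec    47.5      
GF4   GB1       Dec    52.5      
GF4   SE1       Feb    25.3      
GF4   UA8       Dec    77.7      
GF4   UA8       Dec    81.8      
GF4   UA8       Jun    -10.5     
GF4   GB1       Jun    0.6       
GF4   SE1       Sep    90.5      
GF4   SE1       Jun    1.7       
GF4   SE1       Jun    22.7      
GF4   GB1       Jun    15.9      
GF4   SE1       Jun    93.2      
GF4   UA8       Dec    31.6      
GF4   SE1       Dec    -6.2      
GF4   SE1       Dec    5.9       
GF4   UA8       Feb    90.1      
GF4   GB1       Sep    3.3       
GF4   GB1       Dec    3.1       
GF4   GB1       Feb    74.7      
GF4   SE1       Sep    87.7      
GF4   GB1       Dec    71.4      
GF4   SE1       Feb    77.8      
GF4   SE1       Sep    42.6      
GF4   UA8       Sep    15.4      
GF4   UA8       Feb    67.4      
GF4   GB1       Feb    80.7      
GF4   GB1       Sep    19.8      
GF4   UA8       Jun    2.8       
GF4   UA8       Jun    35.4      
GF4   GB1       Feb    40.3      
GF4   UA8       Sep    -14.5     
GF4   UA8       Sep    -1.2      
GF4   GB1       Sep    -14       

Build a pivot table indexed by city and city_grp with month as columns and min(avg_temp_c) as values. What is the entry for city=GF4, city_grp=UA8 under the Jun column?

Rows with city=GF4, city_grp=UA8 and month=Jun: avg_temp_c values are -10.5, 2.8, 35.4.
min(-10.5, 2.8, 35.4) = -10.5.

-10.5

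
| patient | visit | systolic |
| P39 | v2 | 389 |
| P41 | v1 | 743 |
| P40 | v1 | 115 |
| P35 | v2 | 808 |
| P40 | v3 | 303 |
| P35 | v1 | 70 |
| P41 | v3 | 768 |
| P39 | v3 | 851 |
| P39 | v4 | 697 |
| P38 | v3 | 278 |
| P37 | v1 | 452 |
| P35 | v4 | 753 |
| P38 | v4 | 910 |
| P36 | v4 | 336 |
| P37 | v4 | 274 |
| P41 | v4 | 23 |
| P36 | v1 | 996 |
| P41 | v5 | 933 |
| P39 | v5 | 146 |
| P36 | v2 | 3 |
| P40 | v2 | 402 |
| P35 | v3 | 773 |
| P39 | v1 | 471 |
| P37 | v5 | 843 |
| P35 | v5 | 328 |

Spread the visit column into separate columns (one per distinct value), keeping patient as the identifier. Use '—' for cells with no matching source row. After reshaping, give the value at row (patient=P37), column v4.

The long row with patient=P37, visit=v4 has systolic=274.

274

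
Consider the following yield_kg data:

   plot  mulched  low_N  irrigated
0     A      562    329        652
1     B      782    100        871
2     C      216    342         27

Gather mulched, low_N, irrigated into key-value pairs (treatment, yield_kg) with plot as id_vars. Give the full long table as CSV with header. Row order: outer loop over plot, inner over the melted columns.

plot,treatment,yield_kg
A,mulched,562
A,low_N,329
A,irrigated,652
B,mulched,782
B,low_N,100
B,irrigated,871
C,mulched,216
C,low_N,342
C,irrigated,27

Each (plot, column) pair becomes one row: 3 × 3 = 9 rows.
For example, (A, mulched) → yield_kg=562.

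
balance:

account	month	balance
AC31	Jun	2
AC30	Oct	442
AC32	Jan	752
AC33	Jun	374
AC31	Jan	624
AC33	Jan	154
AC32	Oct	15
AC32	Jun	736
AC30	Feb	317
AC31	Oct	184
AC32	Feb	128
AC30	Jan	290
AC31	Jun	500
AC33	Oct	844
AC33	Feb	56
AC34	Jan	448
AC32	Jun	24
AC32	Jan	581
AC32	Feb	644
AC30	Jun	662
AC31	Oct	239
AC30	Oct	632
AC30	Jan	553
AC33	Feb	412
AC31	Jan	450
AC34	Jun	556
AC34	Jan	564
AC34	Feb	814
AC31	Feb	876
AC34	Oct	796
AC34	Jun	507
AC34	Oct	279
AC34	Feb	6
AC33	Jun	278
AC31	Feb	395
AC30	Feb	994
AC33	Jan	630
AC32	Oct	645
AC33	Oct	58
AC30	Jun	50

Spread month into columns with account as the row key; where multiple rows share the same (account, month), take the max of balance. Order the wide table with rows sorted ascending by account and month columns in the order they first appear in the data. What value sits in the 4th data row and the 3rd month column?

630

With rows sorted ascending by account, row 4 is account=AC33. month columns in first-appearance order: Jun, Oct, Jan, Feb; column 3 is Jan.
Long rows with account=AC33, month=Jan: max(154, 630) = 630.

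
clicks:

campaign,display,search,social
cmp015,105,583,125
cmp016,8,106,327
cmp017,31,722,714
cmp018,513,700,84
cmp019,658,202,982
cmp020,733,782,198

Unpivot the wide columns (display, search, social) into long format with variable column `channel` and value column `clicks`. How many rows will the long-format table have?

18

6 campaign values × 3 melted columns = 18 rows.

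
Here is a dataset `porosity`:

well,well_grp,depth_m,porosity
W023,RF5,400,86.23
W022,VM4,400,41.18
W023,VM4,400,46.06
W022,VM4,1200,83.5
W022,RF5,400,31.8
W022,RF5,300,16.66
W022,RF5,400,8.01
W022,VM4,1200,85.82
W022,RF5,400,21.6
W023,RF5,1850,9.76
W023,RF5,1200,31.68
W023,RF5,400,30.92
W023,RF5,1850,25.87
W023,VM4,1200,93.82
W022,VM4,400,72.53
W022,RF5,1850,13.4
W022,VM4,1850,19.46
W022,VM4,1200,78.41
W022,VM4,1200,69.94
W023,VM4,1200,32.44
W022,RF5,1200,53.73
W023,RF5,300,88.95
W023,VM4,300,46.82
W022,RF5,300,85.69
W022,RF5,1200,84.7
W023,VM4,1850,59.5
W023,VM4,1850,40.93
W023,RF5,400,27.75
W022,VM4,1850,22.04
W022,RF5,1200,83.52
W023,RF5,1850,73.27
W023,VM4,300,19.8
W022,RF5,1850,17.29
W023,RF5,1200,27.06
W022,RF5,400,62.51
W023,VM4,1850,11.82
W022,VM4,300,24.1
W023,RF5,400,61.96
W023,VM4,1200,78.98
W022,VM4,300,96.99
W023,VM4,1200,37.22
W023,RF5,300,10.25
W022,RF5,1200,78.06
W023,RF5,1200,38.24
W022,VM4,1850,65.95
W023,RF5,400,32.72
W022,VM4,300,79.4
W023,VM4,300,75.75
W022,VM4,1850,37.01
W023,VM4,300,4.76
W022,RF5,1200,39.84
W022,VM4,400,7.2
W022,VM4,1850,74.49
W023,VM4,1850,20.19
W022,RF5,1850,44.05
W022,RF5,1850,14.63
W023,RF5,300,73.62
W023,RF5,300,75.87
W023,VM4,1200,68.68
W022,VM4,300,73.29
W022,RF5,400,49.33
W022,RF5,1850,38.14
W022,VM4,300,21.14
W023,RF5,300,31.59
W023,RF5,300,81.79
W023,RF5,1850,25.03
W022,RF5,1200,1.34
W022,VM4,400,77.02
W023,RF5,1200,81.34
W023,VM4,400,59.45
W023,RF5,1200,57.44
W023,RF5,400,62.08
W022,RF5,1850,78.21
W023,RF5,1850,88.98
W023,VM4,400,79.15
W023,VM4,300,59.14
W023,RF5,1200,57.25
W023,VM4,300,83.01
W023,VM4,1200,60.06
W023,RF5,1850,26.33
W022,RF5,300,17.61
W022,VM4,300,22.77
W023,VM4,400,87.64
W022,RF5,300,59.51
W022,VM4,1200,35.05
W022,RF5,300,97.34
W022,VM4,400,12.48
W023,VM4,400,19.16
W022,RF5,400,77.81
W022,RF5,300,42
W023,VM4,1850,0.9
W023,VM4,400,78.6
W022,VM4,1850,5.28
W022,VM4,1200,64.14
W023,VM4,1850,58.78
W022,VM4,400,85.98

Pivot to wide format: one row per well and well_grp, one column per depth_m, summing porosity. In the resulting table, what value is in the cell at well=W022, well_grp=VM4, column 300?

317.69

Rows with well=W022, well_grp=VM4 and depth_m=300: porosity values are 24.1, 96.99, 79.4, 73.29, 21.14, 22.77.
24.1 + 96.99 + 79.4 + 73.29 + 21.14 + 22.77 = 317.69.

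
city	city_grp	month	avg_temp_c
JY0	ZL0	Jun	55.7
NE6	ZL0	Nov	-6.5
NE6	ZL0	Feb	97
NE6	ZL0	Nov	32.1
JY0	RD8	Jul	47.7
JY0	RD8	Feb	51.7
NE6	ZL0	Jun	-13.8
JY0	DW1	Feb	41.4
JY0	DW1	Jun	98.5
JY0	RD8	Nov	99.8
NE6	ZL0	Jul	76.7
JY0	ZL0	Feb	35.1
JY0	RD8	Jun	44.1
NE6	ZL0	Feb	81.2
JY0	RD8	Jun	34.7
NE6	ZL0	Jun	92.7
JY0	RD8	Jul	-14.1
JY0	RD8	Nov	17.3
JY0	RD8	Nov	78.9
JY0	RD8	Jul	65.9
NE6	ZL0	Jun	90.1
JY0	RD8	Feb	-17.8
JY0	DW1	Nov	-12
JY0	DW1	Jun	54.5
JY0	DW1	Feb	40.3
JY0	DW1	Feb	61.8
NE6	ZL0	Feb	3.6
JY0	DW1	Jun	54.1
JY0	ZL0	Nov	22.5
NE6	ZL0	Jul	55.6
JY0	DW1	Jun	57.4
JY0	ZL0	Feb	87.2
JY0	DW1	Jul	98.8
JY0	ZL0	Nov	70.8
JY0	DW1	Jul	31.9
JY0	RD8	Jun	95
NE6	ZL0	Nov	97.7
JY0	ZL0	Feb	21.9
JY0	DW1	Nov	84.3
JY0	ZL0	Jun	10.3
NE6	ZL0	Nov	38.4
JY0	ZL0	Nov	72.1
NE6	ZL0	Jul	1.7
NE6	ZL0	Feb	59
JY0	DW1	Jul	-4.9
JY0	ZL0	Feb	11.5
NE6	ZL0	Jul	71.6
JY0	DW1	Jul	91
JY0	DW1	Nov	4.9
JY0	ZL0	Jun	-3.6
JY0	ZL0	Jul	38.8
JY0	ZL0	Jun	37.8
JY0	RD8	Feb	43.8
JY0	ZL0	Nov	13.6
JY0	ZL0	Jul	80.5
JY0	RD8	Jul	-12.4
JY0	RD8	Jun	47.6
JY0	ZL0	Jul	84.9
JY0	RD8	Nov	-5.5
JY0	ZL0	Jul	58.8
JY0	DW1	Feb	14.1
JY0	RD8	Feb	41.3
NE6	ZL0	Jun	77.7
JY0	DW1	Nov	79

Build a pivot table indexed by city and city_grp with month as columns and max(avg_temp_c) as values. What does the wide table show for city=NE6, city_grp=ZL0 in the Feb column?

Rows with city=NE6, city_grp=ZL0 and month=Feb: avg_temp_c values are 97, 81.2, 3.6, 59.
max(97, 81.2, 3.6, 59) = 97.

97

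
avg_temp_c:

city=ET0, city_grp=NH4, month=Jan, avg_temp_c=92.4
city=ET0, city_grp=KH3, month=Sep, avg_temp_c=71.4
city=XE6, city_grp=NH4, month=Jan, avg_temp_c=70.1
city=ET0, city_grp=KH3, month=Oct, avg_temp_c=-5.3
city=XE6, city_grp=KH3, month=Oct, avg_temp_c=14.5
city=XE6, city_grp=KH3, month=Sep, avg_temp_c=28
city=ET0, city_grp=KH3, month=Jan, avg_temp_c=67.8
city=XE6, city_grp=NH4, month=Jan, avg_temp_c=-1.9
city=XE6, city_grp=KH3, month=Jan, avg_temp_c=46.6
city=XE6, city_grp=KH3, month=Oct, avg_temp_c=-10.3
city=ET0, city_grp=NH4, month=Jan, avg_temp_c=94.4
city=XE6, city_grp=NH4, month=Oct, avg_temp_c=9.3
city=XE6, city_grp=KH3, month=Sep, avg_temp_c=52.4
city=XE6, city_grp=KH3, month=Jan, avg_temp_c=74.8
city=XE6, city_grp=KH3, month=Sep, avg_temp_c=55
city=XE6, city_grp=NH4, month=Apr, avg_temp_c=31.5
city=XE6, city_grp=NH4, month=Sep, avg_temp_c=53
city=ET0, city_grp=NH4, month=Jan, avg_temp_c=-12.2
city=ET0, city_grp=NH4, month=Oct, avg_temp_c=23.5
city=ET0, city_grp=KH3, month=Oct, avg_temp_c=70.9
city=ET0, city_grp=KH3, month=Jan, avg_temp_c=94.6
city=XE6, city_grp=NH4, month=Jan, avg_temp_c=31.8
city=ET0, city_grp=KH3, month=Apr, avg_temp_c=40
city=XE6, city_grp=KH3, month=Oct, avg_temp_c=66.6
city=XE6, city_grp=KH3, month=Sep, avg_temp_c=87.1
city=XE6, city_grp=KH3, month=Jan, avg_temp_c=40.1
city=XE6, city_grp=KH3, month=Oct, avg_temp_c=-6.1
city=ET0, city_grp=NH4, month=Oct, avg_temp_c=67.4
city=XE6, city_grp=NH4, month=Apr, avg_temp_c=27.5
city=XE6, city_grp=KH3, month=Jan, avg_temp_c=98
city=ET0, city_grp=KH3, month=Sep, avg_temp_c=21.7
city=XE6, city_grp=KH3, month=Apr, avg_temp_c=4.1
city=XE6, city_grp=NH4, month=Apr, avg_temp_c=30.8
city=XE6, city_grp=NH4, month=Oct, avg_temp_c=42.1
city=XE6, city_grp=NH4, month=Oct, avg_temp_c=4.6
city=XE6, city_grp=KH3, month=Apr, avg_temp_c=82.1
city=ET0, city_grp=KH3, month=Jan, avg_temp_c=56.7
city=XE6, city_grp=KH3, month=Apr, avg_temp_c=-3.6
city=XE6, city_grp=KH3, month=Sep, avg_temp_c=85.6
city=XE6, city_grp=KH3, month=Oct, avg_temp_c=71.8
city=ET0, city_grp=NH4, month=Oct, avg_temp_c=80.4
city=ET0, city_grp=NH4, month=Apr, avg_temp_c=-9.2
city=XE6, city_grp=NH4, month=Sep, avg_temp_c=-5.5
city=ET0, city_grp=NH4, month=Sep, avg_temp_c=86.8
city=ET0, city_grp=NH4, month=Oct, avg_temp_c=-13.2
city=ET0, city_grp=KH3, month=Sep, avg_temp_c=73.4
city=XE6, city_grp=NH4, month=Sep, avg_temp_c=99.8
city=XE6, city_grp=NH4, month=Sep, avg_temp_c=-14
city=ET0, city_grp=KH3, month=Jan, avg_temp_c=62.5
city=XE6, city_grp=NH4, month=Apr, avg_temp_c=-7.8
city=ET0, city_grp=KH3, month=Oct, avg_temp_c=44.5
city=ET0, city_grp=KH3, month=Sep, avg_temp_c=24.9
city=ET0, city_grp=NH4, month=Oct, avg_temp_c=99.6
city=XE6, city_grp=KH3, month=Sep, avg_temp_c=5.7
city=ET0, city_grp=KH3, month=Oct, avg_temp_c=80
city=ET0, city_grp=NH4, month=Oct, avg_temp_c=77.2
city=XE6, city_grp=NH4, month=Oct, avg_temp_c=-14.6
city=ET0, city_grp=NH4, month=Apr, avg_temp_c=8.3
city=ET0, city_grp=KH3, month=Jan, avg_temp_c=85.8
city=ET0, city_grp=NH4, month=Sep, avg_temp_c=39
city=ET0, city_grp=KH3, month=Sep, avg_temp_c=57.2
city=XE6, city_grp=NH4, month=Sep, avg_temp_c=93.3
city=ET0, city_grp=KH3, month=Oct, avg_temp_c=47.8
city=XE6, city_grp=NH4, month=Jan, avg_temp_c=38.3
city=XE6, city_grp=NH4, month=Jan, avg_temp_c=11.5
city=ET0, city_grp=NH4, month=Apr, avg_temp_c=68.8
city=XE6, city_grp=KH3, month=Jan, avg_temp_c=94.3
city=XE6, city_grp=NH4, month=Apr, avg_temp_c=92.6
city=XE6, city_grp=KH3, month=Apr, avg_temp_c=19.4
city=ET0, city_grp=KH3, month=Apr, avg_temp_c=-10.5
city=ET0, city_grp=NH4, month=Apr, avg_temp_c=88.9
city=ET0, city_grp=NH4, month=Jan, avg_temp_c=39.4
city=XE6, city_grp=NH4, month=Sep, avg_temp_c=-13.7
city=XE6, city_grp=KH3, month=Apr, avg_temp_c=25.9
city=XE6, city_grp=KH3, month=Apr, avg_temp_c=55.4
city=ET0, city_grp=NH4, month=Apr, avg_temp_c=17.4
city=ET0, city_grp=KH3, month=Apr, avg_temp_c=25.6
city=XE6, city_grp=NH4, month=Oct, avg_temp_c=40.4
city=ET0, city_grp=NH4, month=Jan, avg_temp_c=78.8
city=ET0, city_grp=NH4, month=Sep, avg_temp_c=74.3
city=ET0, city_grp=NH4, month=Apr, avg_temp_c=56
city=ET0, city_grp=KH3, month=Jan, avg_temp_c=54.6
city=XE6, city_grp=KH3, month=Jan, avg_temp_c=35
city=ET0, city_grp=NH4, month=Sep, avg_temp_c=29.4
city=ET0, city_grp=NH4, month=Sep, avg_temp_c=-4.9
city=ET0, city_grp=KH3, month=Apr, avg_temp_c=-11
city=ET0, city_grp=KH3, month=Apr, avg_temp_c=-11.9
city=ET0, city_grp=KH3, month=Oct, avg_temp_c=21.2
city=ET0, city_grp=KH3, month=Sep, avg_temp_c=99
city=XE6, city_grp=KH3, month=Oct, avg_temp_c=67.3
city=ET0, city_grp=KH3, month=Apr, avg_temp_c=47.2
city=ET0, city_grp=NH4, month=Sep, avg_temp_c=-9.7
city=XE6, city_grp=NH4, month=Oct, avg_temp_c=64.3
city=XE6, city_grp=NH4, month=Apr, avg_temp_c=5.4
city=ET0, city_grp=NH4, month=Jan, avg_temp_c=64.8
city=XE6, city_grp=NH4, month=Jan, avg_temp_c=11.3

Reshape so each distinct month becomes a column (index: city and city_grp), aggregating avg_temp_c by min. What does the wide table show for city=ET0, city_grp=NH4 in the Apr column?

Rows with city=ET0, city_grp=NH4 and month=Apr: avg_temp_c values are -9.2, 8.3, 68.8, 88.9, 17.4, 56.
min(-9.2, 8.3, 68.8, 88.9, 17.4, 56) = -9.2.

-9.2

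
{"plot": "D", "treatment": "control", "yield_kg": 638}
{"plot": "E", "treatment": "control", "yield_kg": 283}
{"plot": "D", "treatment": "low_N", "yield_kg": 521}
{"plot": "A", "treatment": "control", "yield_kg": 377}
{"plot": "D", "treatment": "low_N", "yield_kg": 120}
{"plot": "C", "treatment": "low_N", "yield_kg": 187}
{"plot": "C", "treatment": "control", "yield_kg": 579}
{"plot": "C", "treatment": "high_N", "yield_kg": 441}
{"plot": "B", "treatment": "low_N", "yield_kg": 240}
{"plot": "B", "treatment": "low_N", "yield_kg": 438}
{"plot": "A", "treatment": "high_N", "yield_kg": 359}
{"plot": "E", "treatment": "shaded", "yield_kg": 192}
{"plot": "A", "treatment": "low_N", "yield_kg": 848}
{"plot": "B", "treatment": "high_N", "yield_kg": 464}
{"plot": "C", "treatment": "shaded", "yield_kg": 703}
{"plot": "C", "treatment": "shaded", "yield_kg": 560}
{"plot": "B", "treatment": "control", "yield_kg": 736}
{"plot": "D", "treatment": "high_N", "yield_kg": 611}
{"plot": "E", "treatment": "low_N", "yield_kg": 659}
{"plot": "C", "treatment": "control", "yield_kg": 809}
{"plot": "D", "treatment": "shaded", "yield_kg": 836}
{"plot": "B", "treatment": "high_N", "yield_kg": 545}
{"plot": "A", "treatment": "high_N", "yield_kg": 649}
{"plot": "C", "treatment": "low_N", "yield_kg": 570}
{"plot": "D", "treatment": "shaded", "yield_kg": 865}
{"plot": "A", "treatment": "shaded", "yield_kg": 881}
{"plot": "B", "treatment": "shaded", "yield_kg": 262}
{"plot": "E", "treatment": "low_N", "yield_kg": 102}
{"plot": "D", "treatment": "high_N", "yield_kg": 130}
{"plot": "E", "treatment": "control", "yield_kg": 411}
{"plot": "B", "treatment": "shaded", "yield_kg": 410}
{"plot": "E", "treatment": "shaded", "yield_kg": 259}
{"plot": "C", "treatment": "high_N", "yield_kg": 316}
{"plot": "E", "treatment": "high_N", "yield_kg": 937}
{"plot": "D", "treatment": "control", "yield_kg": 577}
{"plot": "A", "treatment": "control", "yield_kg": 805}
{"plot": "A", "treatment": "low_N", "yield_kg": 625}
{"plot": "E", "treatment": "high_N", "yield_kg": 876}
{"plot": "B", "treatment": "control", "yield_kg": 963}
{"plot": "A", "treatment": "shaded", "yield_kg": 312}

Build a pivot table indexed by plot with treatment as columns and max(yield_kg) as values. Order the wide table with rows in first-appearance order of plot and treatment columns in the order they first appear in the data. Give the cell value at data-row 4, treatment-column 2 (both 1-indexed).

570

With rows in first-appearance order of plot, row 4 is plot=C. treatment columns in first-appearance order: control, low_N, high_N, shaded; column 2 is low_N.
Long rows with plot=C, treatment=low_N: max(187, 570) = 570.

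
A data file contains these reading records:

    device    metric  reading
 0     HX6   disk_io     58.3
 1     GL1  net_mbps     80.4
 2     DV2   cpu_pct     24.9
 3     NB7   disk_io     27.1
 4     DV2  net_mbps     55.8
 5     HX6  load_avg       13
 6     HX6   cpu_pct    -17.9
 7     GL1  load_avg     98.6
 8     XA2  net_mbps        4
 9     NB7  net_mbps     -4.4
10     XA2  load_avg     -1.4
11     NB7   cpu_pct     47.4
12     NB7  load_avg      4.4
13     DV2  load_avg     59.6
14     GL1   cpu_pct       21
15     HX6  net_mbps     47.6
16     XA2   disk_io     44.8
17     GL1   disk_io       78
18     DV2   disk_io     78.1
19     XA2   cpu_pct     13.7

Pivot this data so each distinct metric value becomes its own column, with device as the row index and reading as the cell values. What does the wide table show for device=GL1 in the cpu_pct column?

21

Wide layout: rows indexed by device, columns are the 4 distinct metric values (disk_io, net_mbps, cpu_pct, load_avg).
Cell (device=GL1, metric=cpu_pct) draws from the long row where device=GL1 and metric=cpu_pct, which has reading=21.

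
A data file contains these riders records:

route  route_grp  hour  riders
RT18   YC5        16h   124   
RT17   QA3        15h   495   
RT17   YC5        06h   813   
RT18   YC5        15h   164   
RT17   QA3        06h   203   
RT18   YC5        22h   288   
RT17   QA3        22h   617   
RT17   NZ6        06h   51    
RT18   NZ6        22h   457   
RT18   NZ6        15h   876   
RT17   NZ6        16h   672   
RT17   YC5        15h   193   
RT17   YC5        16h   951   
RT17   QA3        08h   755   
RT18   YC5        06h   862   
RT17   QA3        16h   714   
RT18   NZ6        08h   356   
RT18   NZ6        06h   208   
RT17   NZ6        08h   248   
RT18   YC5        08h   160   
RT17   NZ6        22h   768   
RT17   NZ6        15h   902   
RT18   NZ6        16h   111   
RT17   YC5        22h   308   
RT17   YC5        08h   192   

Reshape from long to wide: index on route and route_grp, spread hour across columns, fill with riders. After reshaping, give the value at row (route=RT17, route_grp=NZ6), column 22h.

Wide layout: rows indexed by route and route_grp, columns are the 5 distinct hour values (16h, 15h, 06h, 22h, 08h).
Cell (route=RT17, route_grp=NZ6, hour=22h) draws from the long row where route=RT17, route_grp=NZ6 and hour=22h, which has riders=768.

768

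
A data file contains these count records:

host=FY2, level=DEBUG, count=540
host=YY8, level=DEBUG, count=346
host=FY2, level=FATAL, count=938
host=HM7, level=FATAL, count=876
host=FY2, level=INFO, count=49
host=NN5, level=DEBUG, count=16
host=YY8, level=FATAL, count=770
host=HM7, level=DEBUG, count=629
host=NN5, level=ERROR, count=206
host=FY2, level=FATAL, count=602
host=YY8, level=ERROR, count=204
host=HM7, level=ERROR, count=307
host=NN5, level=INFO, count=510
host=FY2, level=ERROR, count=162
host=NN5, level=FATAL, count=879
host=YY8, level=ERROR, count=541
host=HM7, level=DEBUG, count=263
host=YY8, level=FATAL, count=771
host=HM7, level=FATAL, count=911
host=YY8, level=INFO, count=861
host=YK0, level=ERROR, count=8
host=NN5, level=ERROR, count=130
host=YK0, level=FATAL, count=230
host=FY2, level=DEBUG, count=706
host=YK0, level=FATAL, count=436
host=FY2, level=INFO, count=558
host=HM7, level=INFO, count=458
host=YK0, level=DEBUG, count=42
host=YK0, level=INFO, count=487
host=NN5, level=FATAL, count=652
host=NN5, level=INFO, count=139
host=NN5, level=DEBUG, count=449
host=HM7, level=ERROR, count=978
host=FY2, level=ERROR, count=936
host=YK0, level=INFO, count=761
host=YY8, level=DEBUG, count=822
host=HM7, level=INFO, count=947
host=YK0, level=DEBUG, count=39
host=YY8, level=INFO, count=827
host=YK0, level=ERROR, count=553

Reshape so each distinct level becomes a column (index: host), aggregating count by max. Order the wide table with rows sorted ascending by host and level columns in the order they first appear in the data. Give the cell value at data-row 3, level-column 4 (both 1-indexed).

With rows sorted ascending by host, row 3 is host=NN5. level columns in first-appearance order: DEBUG, FATAL, INFO, ERROR; column 4 is ERROR.
Long rows with host=NN5, level=ERROR: max(206, 130) = 206.

206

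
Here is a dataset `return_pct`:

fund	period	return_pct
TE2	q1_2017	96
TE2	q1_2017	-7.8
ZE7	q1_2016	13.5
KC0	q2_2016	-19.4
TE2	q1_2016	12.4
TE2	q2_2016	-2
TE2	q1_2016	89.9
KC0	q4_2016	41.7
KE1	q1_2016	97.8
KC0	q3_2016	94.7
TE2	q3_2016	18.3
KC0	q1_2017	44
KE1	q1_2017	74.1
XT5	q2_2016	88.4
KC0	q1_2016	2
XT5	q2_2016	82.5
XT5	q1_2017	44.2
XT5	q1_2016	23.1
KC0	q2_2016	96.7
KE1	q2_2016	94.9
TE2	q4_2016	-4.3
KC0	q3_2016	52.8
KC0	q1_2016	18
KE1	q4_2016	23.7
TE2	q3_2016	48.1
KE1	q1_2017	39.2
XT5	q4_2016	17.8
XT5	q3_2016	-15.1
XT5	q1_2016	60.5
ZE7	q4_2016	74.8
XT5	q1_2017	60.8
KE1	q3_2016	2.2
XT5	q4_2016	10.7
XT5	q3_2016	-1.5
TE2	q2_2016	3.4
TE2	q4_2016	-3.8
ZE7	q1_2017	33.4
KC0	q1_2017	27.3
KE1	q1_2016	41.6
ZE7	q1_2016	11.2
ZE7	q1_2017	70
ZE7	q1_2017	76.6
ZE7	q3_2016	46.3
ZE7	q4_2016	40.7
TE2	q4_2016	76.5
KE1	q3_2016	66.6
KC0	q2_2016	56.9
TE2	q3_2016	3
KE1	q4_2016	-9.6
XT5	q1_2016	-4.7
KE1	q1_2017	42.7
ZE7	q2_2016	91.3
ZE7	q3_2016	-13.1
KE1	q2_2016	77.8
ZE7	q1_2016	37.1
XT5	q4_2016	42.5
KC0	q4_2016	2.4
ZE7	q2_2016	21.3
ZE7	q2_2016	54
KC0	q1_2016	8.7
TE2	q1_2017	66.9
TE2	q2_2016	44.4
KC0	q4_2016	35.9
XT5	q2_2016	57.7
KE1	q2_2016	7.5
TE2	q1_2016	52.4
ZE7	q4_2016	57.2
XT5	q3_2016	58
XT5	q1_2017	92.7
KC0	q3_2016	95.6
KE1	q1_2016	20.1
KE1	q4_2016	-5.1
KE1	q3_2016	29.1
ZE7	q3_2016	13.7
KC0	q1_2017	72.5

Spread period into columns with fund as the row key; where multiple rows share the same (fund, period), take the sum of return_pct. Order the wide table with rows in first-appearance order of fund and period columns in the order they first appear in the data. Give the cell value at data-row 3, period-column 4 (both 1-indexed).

With rows in first-appearance order of fund, row 3 is fund=KC0. period columns in first-appearance order: q1_2017, q1_2016, q2_2016, q4_2016, q3_2016; column 4 is q4_2016.
Long rows with fund=KC0, period=q4_2016: 41.7 + 2.4 + 35.9 = 80.

80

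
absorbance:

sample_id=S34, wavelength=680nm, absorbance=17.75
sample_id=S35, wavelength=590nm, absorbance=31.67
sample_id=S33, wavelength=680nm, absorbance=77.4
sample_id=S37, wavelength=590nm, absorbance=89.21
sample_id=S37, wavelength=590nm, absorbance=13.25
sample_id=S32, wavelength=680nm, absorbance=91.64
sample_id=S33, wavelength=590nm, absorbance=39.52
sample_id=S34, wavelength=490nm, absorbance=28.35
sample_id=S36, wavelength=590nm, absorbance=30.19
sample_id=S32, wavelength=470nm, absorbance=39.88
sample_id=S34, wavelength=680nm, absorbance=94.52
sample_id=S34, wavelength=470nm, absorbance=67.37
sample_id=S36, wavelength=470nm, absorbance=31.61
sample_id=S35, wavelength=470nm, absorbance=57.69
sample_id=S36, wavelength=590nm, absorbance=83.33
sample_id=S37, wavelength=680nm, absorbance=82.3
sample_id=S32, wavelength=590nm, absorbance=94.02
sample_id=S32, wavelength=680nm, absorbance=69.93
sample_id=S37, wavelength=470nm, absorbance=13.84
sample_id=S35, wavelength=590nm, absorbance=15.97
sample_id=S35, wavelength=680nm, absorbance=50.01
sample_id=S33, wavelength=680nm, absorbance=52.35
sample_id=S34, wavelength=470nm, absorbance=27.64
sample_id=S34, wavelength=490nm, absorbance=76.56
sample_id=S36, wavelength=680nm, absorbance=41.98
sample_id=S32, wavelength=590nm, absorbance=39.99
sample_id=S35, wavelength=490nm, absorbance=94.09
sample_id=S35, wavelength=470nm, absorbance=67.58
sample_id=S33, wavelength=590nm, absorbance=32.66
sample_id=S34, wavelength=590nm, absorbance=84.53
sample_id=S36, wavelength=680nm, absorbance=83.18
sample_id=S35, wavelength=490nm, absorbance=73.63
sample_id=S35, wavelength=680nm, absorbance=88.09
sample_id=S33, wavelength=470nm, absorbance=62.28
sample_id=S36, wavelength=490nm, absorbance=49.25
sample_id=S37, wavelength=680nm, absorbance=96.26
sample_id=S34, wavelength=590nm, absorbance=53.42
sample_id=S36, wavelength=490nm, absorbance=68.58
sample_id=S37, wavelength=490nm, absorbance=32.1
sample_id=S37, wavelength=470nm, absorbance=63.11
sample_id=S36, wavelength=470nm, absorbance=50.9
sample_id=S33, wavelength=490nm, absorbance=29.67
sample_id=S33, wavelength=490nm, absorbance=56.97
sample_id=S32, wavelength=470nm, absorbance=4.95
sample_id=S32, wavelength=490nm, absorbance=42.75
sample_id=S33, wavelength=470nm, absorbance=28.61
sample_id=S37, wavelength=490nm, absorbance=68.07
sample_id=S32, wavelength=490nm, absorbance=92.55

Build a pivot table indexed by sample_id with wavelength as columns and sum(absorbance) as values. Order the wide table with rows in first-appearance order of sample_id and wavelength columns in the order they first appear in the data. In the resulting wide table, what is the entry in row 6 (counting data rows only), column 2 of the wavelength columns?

113.52

With rows in first-appearance order of sample_id, row 6 is sample_id=S36. wavelength columns in first-appearance order: 680nm, 590nm, 490nm, 470nm; column 2 is 590nm.
Long rows with sample_id=S36, wavelength=590nm: 30.19 + 83.33 = 113.52.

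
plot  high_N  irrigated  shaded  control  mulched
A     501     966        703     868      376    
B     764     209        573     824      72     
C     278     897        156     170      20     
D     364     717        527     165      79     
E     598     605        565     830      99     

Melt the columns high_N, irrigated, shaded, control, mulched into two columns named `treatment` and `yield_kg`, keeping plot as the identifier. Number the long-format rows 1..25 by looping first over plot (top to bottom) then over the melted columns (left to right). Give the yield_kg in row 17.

717

25 rows total (5 × 5). Row 17: index ⌊(17-1)/5⌋ = 3 into plot → D; (17-1) mod 5 = 1 into the melted columns → irrigated.
So row 17 is (D, irrigated, 717); yield_kg = 717.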